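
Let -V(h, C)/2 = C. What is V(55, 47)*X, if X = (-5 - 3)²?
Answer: -6016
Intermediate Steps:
V(h, C) = -2*C
X = 64 (X = (-8)² = 64)
V(55, 47)*X = -2*47*64 = -94*64 = -6016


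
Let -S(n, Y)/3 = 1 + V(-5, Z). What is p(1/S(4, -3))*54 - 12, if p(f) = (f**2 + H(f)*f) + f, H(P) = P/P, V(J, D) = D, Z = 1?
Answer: -57/2 ≈ -28.500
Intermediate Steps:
S(n, Y) = -6 (S(n, Y) = -3*(1 + 1) = -3*2 = -6)
H(P) = 1
p(f) = f**2 + 2*f (p(f) = (f**2 + 1*f) + f = (f**2 + f) + f = (f + f**2) + f = f**2 + 2*f)
p(1/S(4, -3))*54 - 12 = ((2 + 1/(-6))/(-6))*54 - 12 = -(2 - 1/6)/6*54 - 12 = -1/6*11/6*54 - 12 = -11/36*54 - 12 = -33/2 - 12 = -57/2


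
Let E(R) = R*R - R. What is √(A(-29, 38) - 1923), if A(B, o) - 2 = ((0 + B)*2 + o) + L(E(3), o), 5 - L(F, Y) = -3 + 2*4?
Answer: I*√1941 ≈ 44.057*I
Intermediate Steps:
E(R) = R² - R
L(F, Y) = 0 (L(F, Y) = 5 - (-3 + 2*4) = 5 - (-3 + 8) = 5 - 1*5 = 5 - 5 = 0)
A(B, o) = 2 + o + 2*B (A(B, o) = 2 + (((0 + B)*2 + o) + 0) = 2 + ((B*2 + o) + 0) = 2 + ((2*B + o) + 0) = 2 + ((o + 2*B) + 0) = 2 + (o + 2*B) = 2 + o + 2*B)
√(A(-29, 38) - 1923) = √((2 + 38 + 2*(-29)) - 1923) = √((2 + 38 - 58) - 1923) = √(-18 - 1923) = √(-1941) = I*√1941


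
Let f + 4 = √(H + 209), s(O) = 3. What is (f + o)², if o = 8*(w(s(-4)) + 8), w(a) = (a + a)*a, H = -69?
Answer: 41756 + 816*√35 ≈ 46584.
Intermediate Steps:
w(a) = 2*a² (w(a) = (2*a)*a = 2*a²)
f = -4 + 2*√35 (f = -4 + √(-69 + 209) = -4 + √140 = -4 + 2*√35 ≈ 7.8322)
o = 208 (o = 8*(2*3² + 8) = 8*(2*9 + 8) = 8*(18 + 8) = 8*26 = 208)
(f + o)² = ((-4 + 2*√35) + 208)² = (204 + 2*√35)²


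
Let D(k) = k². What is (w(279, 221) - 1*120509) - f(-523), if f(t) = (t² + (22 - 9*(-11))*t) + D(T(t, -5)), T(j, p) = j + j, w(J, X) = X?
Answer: -1424650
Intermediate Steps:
T(j, p) = 2*j
f(t) = 5*t² + 121*t (f(t) = (t² + (22 - 9*(-11))*t) + (2*t)² = (t² + (22 + 99)*t) + 4*t² = (t² + 121*t) + 4*t² = 5*t² + 121*t)
(w(279, 221) - 1*120509) - f(-523) = (221 - 1*120509) - (-523)*(121 + 5*(-523)) = (221 - 120509) - (-523)*(121 - 2615) = -120288 - (-523)*(-2494) = -120288 - 1*1304362 = -120288 - 1304362 = -1424650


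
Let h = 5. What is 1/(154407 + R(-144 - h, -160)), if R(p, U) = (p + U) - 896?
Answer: 1/153202 ≈ 6.5273e-6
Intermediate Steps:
R(p, U) = -896 + U + p (R(p, U) = (U + p) - 896 = -896 + U + p)
1/(154407 + R(-144 - h, -160)) = 1/(154407 + (-896 - 160 + (-144 - 1*5))) = 1/(154407 + (-896 - 160 + (-144 - 5))) = 1/(154407 + (-896 - 160 - 149)) = 1/(154407 - 1205) = 1/153202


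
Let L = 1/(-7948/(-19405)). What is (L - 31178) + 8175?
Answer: -182808439/7948 ≈ -23001.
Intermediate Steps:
L = 19405/7948 (L = 1/(-7948*(-1/19405)) = 1/(7948/19405) = 19405/7948 ≈ 2.4415)
(L - 31178) + 8175 = (19405/7948 - 31178) + 8175 = -247783339/7948 + 8175 = -182808439/7948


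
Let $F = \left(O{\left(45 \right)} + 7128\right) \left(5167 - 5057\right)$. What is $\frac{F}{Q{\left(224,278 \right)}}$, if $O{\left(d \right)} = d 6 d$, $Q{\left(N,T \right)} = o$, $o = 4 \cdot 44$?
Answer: $\frac{48195}{4} \approx 12049.0$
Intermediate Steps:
$o = 176$
$Q{\left(N,T \right)} = 176$
$O{\left(d \right)} = 6 d^{2}$ ($O{\left(d \right)} = 6 d d = 6 d^{2}$)
$F = 2120580$ ($F = \left(6 \cdot 45^{2} + 7128\right) \left(5167 - 5057\right) = \left(6 \cdot 2025 + 7128\right) 110 = \left(12150 + 7128\right) 110 = 19278 \cdot 110 = 2120580$)
$\frac{F}{Q{\left(224,278 \right)}} = \frac{2120580}{176} = 2120580 \cdot \frac{1}{176} = \frac{48195}{4}$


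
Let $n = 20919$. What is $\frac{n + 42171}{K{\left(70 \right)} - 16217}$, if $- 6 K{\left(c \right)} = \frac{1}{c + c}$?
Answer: $- \frac{52995600}{13622281} \approx -3.8904$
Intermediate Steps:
$K{\left(c \right)} = - \frac{1}{12 c}$ ($K{\left(c \right)} = - \frac{1}{6 \left(c + c\right)} = - \frac{1}{6 \cdot 2 c} = - \frac{\frac{1}{2} \frac{1}{c}}{6} = - \frac{1}{12 c}$)
$\frac{n + 42171}{K{\left(70 \right)} - 16217} = \frac{20919 + 42171}{- \frac{1}{12 \cdot 70} - 16217} = \frac{63090}{\left(- \frac{1}{12}\right) \frac{1}{70} - 16217} = \frac{63090}{- \frac{1}{840} - 16217} = \frac{63090}{- \frac{13622281}{840}} = 63090 \left(- \frac{840}{13622281}\right) = - \frac{52995600}{13622281}$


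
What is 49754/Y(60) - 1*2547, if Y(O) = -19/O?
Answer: -3033633/19 ≈ -1.5967e+5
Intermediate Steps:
49754/Y(60) - 1*2547 = 49754/((-19/60)) - 1*2547 = 49754/((-19*1/60)) - 2547 = 49754/(-19/60) - 2547 = 49754*(-60/19) - 2547 = -2985240/19 - 2547 = -3033633/19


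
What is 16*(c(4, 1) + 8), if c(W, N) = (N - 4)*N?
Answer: 80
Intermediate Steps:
c(W, N) = N*(-4 + N) (c(W, N) = (-4 + N)*N = N*(-4 + N))
16*(c(4, 1) + 8) = 16*(1*(-4 + 1) + 8) = 16*(1*(-3) + 8) = 16*(-3 + 8) = 16*5 = 80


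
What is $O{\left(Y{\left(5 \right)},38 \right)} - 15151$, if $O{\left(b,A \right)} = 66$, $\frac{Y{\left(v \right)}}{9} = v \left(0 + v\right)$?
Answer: $-15085$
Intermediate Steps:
$Y{\left(v \right)} = 9 v^{2}$ ($Y{\left(v \right)} = 9 v \left(0 + v\right) = 9 v v = 9 v^{2}$)
$O{\left(Y{\left(5 \right)},38 \right)} - 15151 = 66 - 15151 = -15085$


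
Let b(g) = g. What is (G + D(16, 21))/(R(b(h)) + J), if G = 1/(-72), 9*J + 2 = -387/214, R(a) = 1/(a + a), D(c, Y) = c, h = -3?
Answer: -123157/4544 ≈ -27.103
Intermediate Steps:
R(a) = 1/(2*a)
J = -815/1926 (J = -2/9 + (-387/214)/9 = -2/9 + (-387*1/214)/9 = -2/9 + (⅑)*(-387/214) = -2/9 - 43/214 = -815/1926 ≈ -0.42316)
G = -1/72 ≈ -0.013889
(G + D(16, 21))/(R(b(h)) + J) = (-1/72 + 16)/((½)/(-3) - 815/1926) = 1151/(72*((½)*(-⅓) - 815/1926)) = 1151/(72*(-⅙ - 815/1926)) = 1151/(72*(-568/963)) = (1151/72)*(-963/568) = -123157/4544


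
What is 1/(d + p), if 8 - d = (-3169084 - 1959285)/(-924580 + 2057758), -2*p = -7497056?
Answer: 1133178/4247763655777 ≈ 2.6677e-7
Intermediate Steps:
p = 3748528 (p = -½*(-7497056) = 3748528)
d = 14193793/1133178 (d = 8 - (-3169084 - 1959285)/(-924580 + 2057758) = 8 - (-5128369)/1133178 = 8 - 1*(-5128369/1133178) = 8 + 5128369/1133178 = 14193793/1133178 ≈ 12.526)
1/(d + p) = 1/(14193793/1133178 + 3748528) = 1/(4247763655777/1133178) = 1133178/4247763655777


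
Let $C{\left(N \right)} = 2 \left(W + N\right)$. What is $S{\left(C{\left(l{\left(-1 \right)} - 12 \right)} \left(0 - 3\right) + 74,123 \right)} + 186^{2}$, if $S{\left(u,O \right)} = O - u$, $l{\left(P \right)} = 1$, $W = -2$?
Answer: $34567$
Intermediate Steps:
$C{\left(N \right)} = -4 + 2 N$ ($C{\left(N \right)} = 2 \left(-2 + N\right) = -4 + 2 N$)
$S{\left(C{\left(l{\left(-1 \right)} - 12 \right)} \left(0 - 3\right) + 74,123 \right)} + 186^{2} = \left(123 - \left(\left(-4 + 2 \left(1 - 12\right)\right) \left(0 - 3\right) + 74\right)\right) + 186^{2} = \left(123 - \left(\left(-4 + 2 \left(1 - 12\right)\right) \left(-3\right) + 74\right)\right) + 34596 = \left(123 - \left(\left(-4 + 2 \left(-11\right)\right) \left(-3\right) + 74\right)\right) + 34596 = \left(123 - \left(\left(-4 - 22\right) \left(-3\right) + 74\right)\right) + 34596 = \left(123 - \left(\left(-26\right) \left(-3\right) + 74\right)\right) + 34596 = \left(123 - \left(78 + 74\right)\right) + 34596 = \left(123 - 152\right) + 34596 = -29 + 34596 = 34567$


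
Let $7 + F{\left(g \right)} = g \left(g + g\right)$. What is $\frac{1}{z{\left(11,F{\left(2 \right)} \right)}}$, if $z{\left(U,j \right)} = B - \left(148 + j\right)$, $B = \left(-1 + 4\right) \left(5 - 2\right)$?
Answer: $- \frac{1}{140} \approx -0.0071429$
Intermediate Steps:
$F{\left(g \right)} = -7 + 2 g^{2}$ ($F{\left(g \right)} = -7 + g \left(g + g\right) = -7 + g 2 g = -7 + 2 g^{2}$)
$B = 9$ ($B = 3 \cdot 3 = 9$)
$z{\left(U,j \right)} = -139 - j$ ($z{\left(U,j \right)} = 9 - \left(148 + j\right) = -139 - j$)
$\frac{1}{z{\left(11,F{\left(2 \right)} \right)}} = \frac{1}{-139 - \left(-7 + 2 \cdot 2^{2}\right)} = \frac{1}{-139 - \left(-7 + 2 \cdot 4\right)} = \frac{1}{-139 - \left(-7 + 8\right)} = \frac{1}{-139 - 1} = \frac{1}{-140} = - \frac{1}{140}$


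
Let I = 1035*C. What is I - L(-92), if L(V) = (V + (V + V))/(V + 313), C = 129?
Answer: 29507091/221 ≈ 1.3352e+5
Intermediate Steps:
L(V) = 3*V/(313 + V) (L(V) = (V + 2*V)/(313 + V) = (3*V)/(313 + V) = 3*V/(313 + V))
I = 133515 (I = 1035*129 = 133515)
I - L(-92) = 133515 - 3*(-92)/(313 - 92) = 133515 - 3*(-92)/221 = 133515 - 1*(-276/221) = 133515 + 276/221 = 29507091/221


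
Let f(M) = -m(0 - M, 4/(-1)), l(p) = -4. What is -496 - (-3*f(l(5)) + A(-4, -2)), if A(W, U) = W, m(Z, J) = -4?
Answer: -480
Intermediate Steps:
f(M) = 4 (f(M) = -1*(-4) = 4)
-496 - (-3*f(l(5)) + A(-4, -2)) = -496 - (-3*4 - 4) = -496 - (-12 - 4) = -496 - 1*(-16) = -496 + 16 = -480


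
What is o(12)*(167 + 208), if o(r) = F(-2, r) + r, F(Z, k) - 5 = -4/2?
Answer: 5625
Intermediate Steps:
F(Z, k) = 3 (F(Z, k) = 5 - 4/2 = 5 - 4*½ = 5 - 2 = 3)
o(r) = 3 + r
o(12)*(167 + 208) = (3 + 12)*(167 + 208) = 15*375 = 5625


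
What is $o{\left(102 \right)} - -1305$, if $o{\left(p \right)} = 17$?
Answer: $1322$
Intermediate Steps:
$o{\left(102 \right)} - -1305 = 17 - -1305 = 17 + \left(-14739 + 16044\right) = 17 + 1305 = 1322$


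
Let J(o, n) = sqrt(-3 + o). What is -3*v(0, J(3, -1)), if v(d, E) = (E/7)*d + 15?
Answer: -45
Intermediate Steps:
v(d, E) = 15 + E*d/7 (v(d, E) = (E*(1/7))*d + 15 = (E/7)*d + 15 = E*d/7 + 15 = 15 + E*d/7)
-3*v(0, J(3, -1)) = -3*(15 + (1/7)*sqrt(-3 + 3)*0) = -3*(15 + (1/7)*sqrt(0)*0) = -3*(15 + (1/7)*0*0) = -3*(15 + 0) = -3*15 = -45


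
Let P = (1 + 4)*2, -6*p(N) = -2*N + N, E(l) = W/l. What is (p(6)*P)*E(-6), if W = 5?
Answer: -25/3 ≈ -8.3333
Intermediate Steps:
E(l) = 5/l
p(N) = N/6 (p(N) = -(-2*N + N)/6 = -(-1)*N/6 = N/6)
P = 10 (P = 5*2 = 10)
(p(6)*P)*E(-6) = (((⅙)*6)*10)*(5/(-6)) = (1*10)*(5*(-⅙)) = 10*(-⅚) = -25/3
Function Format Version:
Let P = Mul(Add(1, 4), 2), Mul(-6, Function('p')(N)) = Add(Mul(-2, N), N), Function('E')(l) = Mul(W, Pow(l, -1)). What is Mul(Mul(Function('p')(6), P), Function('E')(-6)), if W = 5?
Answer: Rational(-25, 3) ≈ -8.3333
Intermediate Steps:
Function('E')(l) = Mul(5, Pow(l, -1))
Function('p')(N) = Mul(Rational(1, 6), N) (Function('p')(N) = Mul(Rational(-1, 6), Add(Mul(-2, N), N)) = Mul(Rational(-1, 6), Mul(-1, N)) = Mul(Rational(1, 6), N))
P = 10 (P = Mul(5, 2) = 10)
Mul(Mul(Function('p')(6), P), Function('E')(-6)) = Mul(Mul(Mul(Rational(1, 6), 6), 10), Mul(5, Pow(-6, -1))) = Mul(Mul(1, 10), Mul(5, Rational(-1, 6))) = Mul(10, Rational(-5, 6)) = Rational(-25, 3)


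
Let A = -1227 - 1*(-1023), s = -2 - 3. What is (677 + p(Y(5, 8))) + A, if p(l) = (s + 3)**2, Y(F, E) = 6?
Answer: 477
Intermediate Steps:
s = -5
A = -204 (A = -1227 + 1023 = -204)
p(l) = 4 (p(l) = (-5 + 3)**2 = (-2)**2 = 4)
(677 + p(Y(5, 8))) + A = (677 + 4) - 204 = 681 - 204 = 477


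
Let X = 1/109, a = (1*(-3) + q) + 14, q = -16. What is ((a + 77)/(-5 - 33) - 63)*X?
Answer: -1233/2071 ≈ -0.59536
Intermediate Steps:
a = -5 (a = (1*(-3) - 16) + 14 = (-3 - 16) + 14 = -19 + 14 = -5)
X = 1/109 ≈ 0.0091743
((a + 77)/(-5 - 33) - 63)*X = ((-5 + 77)/(-5 - 33) - 63)*(1/109) = (72/(-38) - 63)*(1/109) = (72*(-1/38) - 63)*(1/109) = (-36/19 - 63)*(1/109) = -1233/19*1/109 = -1233/2071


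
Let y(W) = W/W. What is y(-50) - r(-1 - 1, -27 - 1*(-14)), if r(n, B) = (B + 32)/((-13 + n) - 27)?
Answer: 61/42 ≈ 1.4524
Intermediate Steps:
r(n, B) = (32 + B)/(-40 + n)
y(W) = 1
y(-50) - r(-1 - 1, -27 - 1*(-14)) = 1 - (32 + (-27 - 1*(-14)))/(-40 + (-1 - 1)) = 1 - (32 + (-27 + 14))/(-40 - 2) = 1 - (32 - 13)/(-42) = 1 - (-1)*19/42 = 1 - 1*(-19/42) = 1 + 19/42 = 61/42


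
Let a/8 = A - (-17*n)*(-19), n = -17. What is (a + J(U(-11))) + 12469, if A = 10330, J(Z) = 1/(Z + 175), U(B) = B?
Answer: 22802069/164 ≈ 1.3904e+5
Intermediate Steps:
J(Z) = 1/(175 + Z)
a = 126568 (a = 8*(10330 - (-17*(-17))*(-19)) = 8*(10330 - 289*(-19)) = 8*(10330 - 1*(-5491)) = 8*(10330 + 5491) = 8*15821 = 126568)
(a + J(U(-11))) + 12469 = (126568 + 1/(175 - 11)) + 12469 = (126568 + 1/164) + 12469 = 20757153/164 + 12469 = 22802069/164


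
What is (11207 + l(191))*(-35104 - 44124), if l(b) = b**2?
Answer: -3778224864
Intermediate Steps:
(11207 + l(191))*(-35104 - 44124) = (11207 + 191**2)*(-35104 - 44124) = (11207 + 36481)*(-79228) = 47688*(-79228) = -3778224864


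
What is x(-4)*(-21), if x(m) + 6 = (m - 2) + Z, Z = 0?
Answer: 252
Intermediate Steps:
x(m) = -8 + m (x(m) = -6 + ((m - 2) + 0) = -6 + ((-2 + m) + 0) = -6 + (-2 + m) = -8 + m)
x(-4)*(-21) = (-8 - 4)*(-21) = -12*(-21) = 252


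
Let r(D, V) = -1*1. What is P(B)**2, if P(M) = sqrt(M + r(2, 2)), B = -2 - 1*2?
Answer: -5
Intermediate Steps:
B = -4 (B = -2 - 2 = -4)
r(D, V) = -1
P(M) = sqrt(-1 + M) (P(M) = sqrt(M - 1) = sqrt(-1 + M))
P(B)**2 = (sqrt(-1 - 4))**2 = (sqrt(-5))**2 = (I*sqrt(5))**2 = -5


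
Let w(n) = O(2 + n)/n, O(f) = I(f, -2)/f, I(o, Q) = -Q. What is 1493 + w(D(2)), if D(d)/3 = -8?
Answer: 394153/264 ≈ 1493.0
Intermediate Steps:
D(d) = -24 (D(d) = 3*(-8) = -24)
O(f) = 2/f (O(f) = (-1*(-2))/f = 2/f)
w(n) = 2/(n*(2 + n)) (w(n) = (2/(2 + n))/n = 2/(n*(2 + n)))
1493 + w(D(2)) = 1493 + 2/(-24*(2 - 24)) = 1493 + 2*(-1/24)/(-22) = 1493 + 2*(-1/24)*(-1/22) = 1493 + 1/264 = 394153/264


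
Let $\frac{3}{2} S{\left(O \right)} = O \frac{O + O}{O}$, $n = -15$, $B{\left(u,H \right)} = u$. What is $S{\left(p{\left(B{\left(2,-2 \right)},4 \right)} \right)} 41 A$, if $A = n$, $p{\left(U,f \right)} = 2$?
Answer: $-1640$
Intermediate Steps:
$A = -15$
$S{\left(O \right)} = \frac{4 O}{3}$ ($S{\left(O \right)} = \frac{2 O \frac{O + O}{O}}{3} = \frac{2 O \frac{2 O}{O}}{3} = \frac{2 O 2}{3} = \frac{2 \cdot 2 O}{3} = \frac{4 O}{3}$)
$S{\left(p{\left(B{\left(2,-2 \right)},4 \right)} \right)} 41 A = \frac{4}{3} \cdot 2 \cdot 41 \left(-15\right) = \frac{8}{3} \cdot 41 \left(-15\right) = \frac{328}{3} \left(-15\right) = -1640$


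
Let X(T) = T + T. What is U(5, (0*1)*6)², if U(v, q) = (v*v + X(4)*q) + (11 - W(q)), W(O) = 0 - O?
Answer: 1296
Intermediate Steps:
W(O) = -O
X(T) = 2*T
U(v, q) = 11 + v² + 9*q (U(v, q) = (v*v + (2*4)*q) + (11 - (-1)*q) = (v² + 8*q) + (11 + q) = 11 + v² + 9*q)
U(5, (0*1)*6)² = (11 + 5² + 9*((0*1)*6))² = (11 + 25 + 9*(0*6))² = (11 + 25 + 9*0)² = (11 + 25 + 0)² = 36² = 1296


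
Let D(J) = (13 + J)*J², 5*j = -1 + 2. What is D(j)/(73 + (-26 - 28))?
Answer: 66/2375 ≈ 0.027789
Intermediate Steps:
j = ⅕ (j = (-1 + 2)/5 = (⅕)*1 = ⅕ ≈ 0.20000)
D(J) = J²*(13 + J)
D(j)/(73 + (-26 - 28)) = ((⅕)²*(13 + ⅕))/(73 + (-26 - 28)) = ((1/25)*(66/5))/(73 - 54) = (66/125)/19 = (66/125)*(1/19) = 66/2375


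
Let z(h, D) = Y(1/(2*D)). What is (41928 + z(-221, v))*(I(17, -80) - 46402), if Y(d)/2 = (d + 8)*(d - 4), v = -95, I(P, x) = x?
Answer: -17561932453281/9025 ≈ -1.9459e+9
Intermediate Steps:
Y(d) = 2*(-4 + d)*(8 + d) (Y(d) = 2*((d + 8)*(d - 4)) = 2*((8 + d)*(-4 + d)) = 2*((-4 + d)*(8 + d)) = 2*(-4 + d)*(8 + d))
z(h, D) = -64 + 1/(2*D²) + 4/D (z(h, D) = -64 + 2*(1/(2*D))² + 8/((2*D)) = -64 + 2*(1/(2*D))² + 8*(1/(2*D)) = -64 + 2*(1/(4*D²)) + 4/D = -64 + 1/(2*D²) + 4/D)
(41928 + z(-221, v))*(I(17, -80) - 46402) = (41928 + (-64 + (½)/(-95)² + 4/(-95)))*(-80 - 46402) = (41928 + (-64 + (½)*(1/9025) + 4*(-1/95)))*(-46482) = (41928 + (-64 + 1/18050 - 4/95))*(-46482) = (41928 - 1155959/18050)*(-46482) = (755644441/18050)*(-46482) = -17561932453281/9025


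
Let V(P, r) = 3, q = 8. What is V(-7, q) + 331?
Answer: 334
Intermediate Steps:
V(-7, q) + 331 = 3 + 331 = 334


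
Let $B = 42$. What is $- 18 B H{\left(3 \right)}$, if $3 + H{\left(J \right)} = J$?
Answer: $0$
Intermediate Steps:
$H{\left(J \right)} = -3 + J$
$- 18 B H{\left(3 \right)} = \left(-18\right) 42 \left(-3 + 3\right) = \left(-756\right) 0 = 0$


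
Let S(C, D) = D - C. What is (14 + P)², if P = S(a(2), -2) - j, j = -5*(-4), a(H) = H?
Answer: 100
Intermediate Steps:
j = 20
P = -24 (P = (-2 - 1*2) - 1*20 = (-2 - 2) - 20 = -4 - 20 = -24)
(14 + P)² = (14 - 24)² = (-10)² = 100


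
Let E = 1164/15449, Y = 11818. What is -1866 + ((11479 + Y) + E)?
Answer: 331088683/15449 ≈ 21431.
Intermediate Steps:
E = 1164/15449 (E = 1164*(1/15449) = 1164/15449 ≈ 0.075345)
-1866 + ((11479 + Y) + E) = -1866 + ((11479 + 11818) + 1164/15449) = -1866 + (23297 + 1164/15449) = -1866 + 359916517/15449 = 331088683/15449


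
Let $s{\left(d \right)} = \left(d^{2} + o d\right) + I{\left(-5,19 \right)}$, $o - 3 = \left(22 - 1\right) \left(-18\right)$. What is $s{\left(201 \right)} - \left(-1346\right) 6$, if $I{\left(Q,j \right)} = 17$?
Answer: $-26881$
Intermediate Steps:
$o = -375$ ($o = 3 + \left(22 - 1\right) \left(-18\right) = 3 + 21 \left(-18\right) = 3 - 378 = -375$)
$s{\left(d \right)} = 17 + d^{2} - 375 d$ ($s{\left(d \right)} = \left(d^{2} - 375 d\right) + 17 = 17 + d^{2} - 375 d$)
$s{\left(201 \right)} - \left(-1346\right) 6 = \left(17 + 201^{2} - 75375\right) - \left(-1346\right) 6 = \left(17 + 40401 - 75375\right) - -8076 = -34957 + 8076 = -26881$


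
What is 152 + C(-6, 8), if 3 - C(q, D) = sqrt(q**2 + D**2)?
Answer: 145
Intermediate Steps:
C(q, D) = 3 - sqrt(D**2 + q**2) (C(q, D) = 3 - sqrt(q**2 + D**2) = 3 - sqrt(D**2 + q**2))
152 + C(-6, 8) = 152 + (3 - sqrt(8**2 + (-6)**2)) = 152 + (3 - sqrt(64 + 36)) = 152 + (3 - sqrt(100)) = 152 + (3 - 1*10) = 152 + (3 - 10) = 152 - 7 = 145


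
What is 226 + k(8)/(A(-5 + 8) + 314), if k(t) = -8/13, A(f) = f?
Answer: 931338/4121 ≈ 226.00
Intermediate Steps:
k(t) = -8/13 (k(t) = -8*1/13 = -8/13)
226 + k(8)/(A(-5 + 8) + 314) = 226 - 8/(13*((-5 + 8) + 314)) = 226 - 8/(13*(3 + 314)) = 226 - 8/13/317 = 226 - 8/13*1/317 = 226 - 8/4121 = 931338/4121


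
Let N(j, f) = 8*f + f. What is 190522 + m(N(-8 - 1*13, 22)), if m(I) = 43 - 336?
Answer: 190229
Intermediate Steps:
N(j, f) = 9*f
m(I) = -293
190522 + m(N(-8 - 1*13, 22)) = 190522 - 293 = 190229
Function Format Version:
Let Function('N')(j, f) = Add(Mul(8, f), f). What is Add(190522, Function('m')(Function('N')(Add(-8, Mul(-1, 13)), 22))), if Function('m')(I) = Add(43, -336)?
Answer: 190229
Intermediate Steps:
Function('N')(j, f) = Mul(9, f)
Function('m')(I) = -293
Add(190522, Function('m')(Function('N')(Add(-8, Mul(-1, 13)), 22))) = Add(190522, -293) = 190229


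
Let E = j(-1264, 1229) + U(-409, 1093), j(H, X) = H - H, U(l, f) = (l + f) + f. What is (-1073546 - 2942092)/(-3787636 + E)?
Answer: 40562/38241 ≈ 1.0607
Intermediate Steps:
U(l, f) = l + 2*f (U(l, f) = (f + l) + f = l + 2*f)
j(H, X) = 0
E = 1777 (E = 0 + (-409 + 2*1093) = 0 + (-409 + 2186) = 0 + 1777 = 1777)
(-1073546 - 2942092)/(-3787636 + E) = (-1073546 - 2942092)/(-3787636 + 1777) = -4015638/(-3785859) = -4015638*(-1/3785859) = 40562/38241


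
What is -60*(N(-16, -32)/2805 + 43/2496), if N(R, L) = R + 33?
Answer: -3197/2288 ≈ -1.3973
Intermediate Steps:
N(R, L) = 33 + R
-60*(N(-16, -32)/2805 + 43/2496) = -60*((33 - 16)/2805 + 43/2496) = -60*(17*(1/2805) + 43*(1/2496)) = -60*(1/165 + 43/2496) = -60*3197/137280 = -3197/2288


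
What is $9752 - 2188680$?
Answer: $-2178928$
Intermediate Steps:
$9752 - 2188680 = -2178928$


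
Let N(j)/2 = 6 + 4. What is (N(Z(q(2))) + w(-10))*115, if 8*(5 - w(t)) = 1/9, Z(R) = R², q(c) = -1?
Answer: 206885/72 ≈ 2873.4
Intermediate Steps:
w(t) = 359/72 (w(t) = 5 - ⅛/9 = 5 - ⅛*⅑ = 5 - 1/72 = 359/72)
N(j) = 20 (N(j) = 2*(6 + 4) = 2*10 = 20)
(N(Z(q(2))) + w(-10))*115 = (20 + 359/72)*115 = (1799/72)*115 = 206885/72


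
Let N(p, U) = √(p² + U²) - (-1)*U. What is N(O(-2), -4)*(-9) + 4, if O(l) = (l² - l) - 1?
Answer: 40 - 9*√41 ≈ -17.628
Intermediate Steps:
O(l) = -1 + l² - l
N(p, U) = U + √(U² + p²) (N(p, U) = √(U² + p²) + U = U + √(U² + p²))
N(O(-2), -4)*(-9) + 4 = (-4 + √((-4)² + (-1 + (-2)² - 1*(-2))²))*(-9) + 4 = (-4 + √(16 + (-1 + 4 + 2)²))*(-9) + 4 = (-4 + √(16 + 5²))*(-9) + 4 = (-4 + √(16 + 25))*(-9) + 4 = (-4 + √41)*(-9) + 4 = (36 - 9*√41) + 4 = 40 - 9*√41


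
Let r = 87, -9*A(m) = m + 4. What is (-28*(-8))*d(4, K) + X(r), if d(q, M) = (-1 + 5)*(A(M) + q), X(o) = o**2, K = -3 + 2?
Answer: 32563/3 ≈ 10854.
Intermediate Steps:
A(m) = -4/9 - m/9 (A(m) = -(m + 4)/9 = -(4 + m)/9 = -4/9 - m/9)
K = -1
d(q, M) = -16/9 + 4*q - 4*M/9 (d(q, M) = (-1 + 5)*((-4/9 - M/9) + q) = 4*(-4/9 + q - M/9) = -16/9 + 4*q - 4*M/9)
(-28*(-8))*d(4, K) + X(r) = (-28*(-8))*(-16/9 + 4*4 - 4/9*(-1)) + 87**2 = 224*(-16/9 + 16 + 4/9) + 7569 = 224*(44/3) + 7569 = 9856/3 + 7569 = 32563/3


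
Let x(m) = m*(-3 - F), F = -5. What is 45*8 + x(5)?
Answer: 370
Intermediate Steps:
x(m) = 2*m (x(m) = m*(-3 - 1*(-5)) = m*(-3 + 5) = m*2 = 2*m)
45*8 + x(5) = 45*8 + 2*5 = 360 + 10 = 370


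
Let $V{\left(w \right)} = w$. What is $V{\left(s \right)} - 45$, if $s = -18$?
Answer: $-63$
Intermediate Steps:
$V{\left(s \right)} - 45 = -18 - 45 = -63$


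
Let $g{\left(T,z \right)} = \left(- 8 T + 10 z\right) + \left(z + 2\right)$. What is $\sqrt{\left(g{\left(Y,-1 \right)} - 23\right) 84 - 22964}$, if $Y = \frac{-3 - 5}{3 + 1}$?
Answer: $2 i \sqrt{6077} \approx 155.91 i$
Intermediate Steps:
$Y = -2$ ($Y = - \frac{8}{4} = \left(-8\right) \frac{1}{4} = -2$)
$g{\left(T,z \right)} = 2 - 8 T + 11 z$ ($g{\left(T,z \right)} = \left(- 8 T + 10 z\right) + \left(2 + z\right) = 2 - 8 T + 11 z$)
$\sqrt{\left(g{\left(Y,-1 \right)} - 23\right) 84 - 22964} = \sqrt{\left(\left(2 - -16 + 11 \left(-1\right)\right) - 23\right) 84 - 22964} = \sqrt{\left(\left(2 + 16 - 11\right) - 23\right) 84 - 22964} = \sqrt{\left(7 - 23\right) 84 - 22964} = \sqrt{\left(-16\right) 84 - 22964} = \sqrt{-1344 - 22964} = \sqrt{-24308} = 2 i \sqrt{6077}$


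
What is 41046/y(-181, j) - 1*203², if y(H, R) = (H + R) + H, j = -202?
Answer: -3880487/94 ≈ -41282.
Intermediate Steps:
y(H, R) = R + 2*H
41046/y(-181, j) - 1*203² = 41046/(-202 + 2*(-181)) - 1*203² = 41046/(-202 - 362) - 1*41209 = 41046/(-564) - 41209 = 41046*(-1/564) - 41209 = -6841/94 - 41209 = -3880487/94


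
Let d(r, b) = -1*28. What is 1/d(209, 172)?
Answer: -1/28 ≈ -0.035714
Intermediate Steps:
d(r, b) = -28
1/d(209, 172) = 1/(-28) = -1/28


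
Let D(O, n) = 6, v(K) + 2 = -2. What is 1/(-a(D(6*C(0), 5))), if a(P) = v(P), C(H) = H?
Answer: 1/4 ≈ 0.25000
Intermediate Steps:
v(K) = -4 (v(K) = -2 - 2 = -4)
a(P) = -4
1/(-a(D(6*C(0), 5))) = 1/(-1*(-4)) = 1/4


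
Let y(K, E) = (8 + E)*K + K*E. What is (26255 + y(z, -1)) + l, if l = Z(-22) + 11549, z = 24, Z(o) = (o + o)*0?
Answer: 37948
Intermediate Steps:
Z(o) = 0 (Z(o) = (2*o)*0 = 0)
l = 11549 (l = 0 + 11549 = 11549)
y(K, E) = E*K + K*(8 + E) (y(K, E) = K*(8 + E) + E*K = E*K + K*(8 + E))
(26255 + y(z, -1)) + l = (26255 + 2*24*(4 - 1)) + 11549 = (26255 + 2*24*3) + 11549 = (26255 + 144) + 11549 = 26399 + 11549 = 37948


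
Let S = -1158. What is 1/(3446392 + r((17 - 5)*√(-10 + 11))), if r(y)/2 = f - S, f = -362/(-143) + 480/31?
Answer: 4433/15288282288 ≈ 2.8996e-7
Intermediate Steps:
f = 79862/4433 (f = -362*(-1/143) + 480*(1/31) = 362/143 + 480/31 = 79862/4433 ≈ 18.015)
r(y) = 10426552/4433 (r(y) = 2*(79862/4433 - 1*(-1158)) = 2*(79862/4433 + 1158) = 2*(5213276/4433) = 10426552/4433)
1/(3446392 + r((17 - 5)*√(-10 + 11))) = 1/(3446392 + 10426552/4433) = 1/(15288282288/4433) = 4433/15288282288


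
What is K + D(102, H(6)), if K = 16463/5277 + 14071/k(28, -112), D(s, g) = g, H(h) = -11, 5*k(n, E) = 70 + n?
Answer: 367188103/517146 ≈ 710.03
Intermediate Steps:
k(n, E) = 14 + n/5 (k(n, E) = (70 + n)/5 = 14 + n/5)
K = 372876709/517146 (K = 16463/5277 + 14071/(14 + (1/5)*28) = 16463*(1/5277) + 14071/(14 + 28/5) = 16463/5277 + 14071/(98/5) = 16463/5277 + 14071*(5/98) = 16463/5277 + 70355/98 = 372876709/517146 ≈ 721.03)
K + D(102, H(6)) = 372876709/517146 - 11 = 367188103/517146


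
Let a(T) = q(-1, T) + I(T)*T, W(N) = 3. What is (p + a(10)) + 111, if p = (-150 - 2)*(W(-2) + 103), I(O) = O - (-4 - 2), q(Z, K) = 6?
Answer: -15835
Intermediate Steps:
I(O) = 6 + O (I(O) = O - 1*(-6) = O + 6 = 6 + O)
a(T) = 6 + T*(6 + T) (a(T) = 6 + (6 + T)*T = 6 + T*(6 + T))
p = -16112 (p = (-150 - 2)*(3 + 103) = -152*106 = -16112)
(p + a(10)) + 111 = (-16112 + (6 + 10*(6 + 10))) + 111 = (-16112 + (6 + 10*16)) + 111 = (-16112 + (6 + 160)) + 111 = (-16112 + 166) + 111 = -15946 + 111 = -15835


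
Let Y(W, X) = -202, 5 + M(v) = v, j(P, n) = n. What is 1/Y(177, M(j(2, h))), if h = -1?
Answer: -1/202 ≈ -0.0049505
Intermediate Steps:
M(v) = -5 + v
1/Y(177, M(j(2, h))) = 1/(-202) = -1/202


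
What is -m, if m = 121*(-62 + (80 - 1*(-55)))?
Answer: -8833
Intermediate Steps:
m = 8833 (m = 121*(-62 + (80 + 55)) = 121*(-62 + 135) = 121*73 = 8833)
-m = -1*8833 = -8833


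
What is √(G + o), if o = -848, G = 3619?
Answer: √2771 ≈ 52.640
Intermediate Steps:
√(G + o) = √(3619 - 848) = √2771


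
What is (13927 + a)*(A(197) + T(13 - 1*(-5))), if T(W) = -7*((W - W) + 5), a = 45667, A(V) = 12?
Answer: -1370662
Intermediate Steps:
T(W) = -35 (T(W) = -7*(0 + 5) = -7*5 = -35)
(13927 + a)*(A(197) + T(13 - 1*(-5))) = (13927 + 45667)*(12 - 35) = 59594*(-23) = -1370662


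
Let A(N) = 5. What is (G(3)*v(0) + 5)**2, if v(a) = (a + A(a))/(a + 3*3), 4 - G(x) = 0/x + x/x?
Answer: 400/9 ≈ 44.444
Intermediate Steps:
G(x) = 3 (G(x) = 4 - (0/x + x/x) = 4 - (0 + 1) = 4 - 1*1 = 4 - 1 = 3)
v(a) = (5 + a)/(9 + a) (v(a) = (a + 5)/(a + 3*3) = (5 + a)/(a + 9) = (5 + a)/(9 + a))
(G(3)*v(0) + 5)**2 = (3*((5 + 0)/(9 + 0)) + 5)**2 = (3*(5/9) + 5)**2 = (5/3 + 5)**2 = (20/3)**2 = 400/9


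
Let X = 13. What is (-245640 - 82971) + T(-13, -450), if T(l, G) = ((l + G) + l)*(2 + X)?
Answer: -335751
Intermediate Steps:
T(l, G) = 15*G + 30*l (T(l, G) = ((l + G) + l)*(2 + 13) = ((G + l) + l)*15 = (G + 2*l)*15 = 15*G + 30*l)
(-245640 - 82971) + T(-13, -450) = (-245640 - 82971) + (15*(-450) + 30*(-13)) = -328611 + (-6750 - 390) = -328611 - 7140 = -335751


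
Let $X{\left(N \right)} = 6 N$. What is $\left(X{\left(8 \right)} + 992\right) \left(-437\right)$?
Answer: $-454480$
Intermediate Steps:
$\left(X{\left(8 \right)} + 992\right) \left(-437\right) = \left(6 \cdot 8 + 992\right) \left(-437\right) = \left(48 + 992\right) \left(-437\right) = 1040 \left(-437\right) = -454480$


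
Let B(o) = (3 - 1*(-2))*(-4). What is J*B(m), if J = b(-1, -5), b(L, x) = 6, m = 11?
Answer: -120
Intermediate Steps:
J = 6
B(o) = -20 (B(o) = (3 + 2)*(-4) = 5*(-4) = -20)
J*B(m) = 6*(-20) = -120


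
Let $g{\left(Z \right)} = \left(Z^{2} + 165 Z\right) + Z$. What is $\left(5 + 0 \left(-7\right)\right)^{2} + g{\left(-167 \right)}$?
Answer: $192$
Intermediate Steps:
$g{\left(Z \right)} = Z^{2} + 166 Z$
$\left(5 + 0 \left(-7\right)\right)^{2} + g{\left(-167 \right)} = \left(5 + 0 \left(-7\right)\right)^{2} - 167 \left(166 - 167\right) = \left(5 + 0\right)^{2} - -167 = 5^{2} + 167 = 25 + 167 = 192$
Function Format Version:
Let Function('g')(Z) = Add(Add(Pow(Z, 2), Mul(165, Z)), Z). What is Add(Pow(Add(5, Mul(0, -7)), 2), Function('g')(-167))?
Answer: 192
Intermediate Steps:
Function('g')(Z) = Add(Pow(Z, 2), Mul(166, Z))
Add(Pow(Add(5, Mul(0, -7)), 2), Function('g')(-167)) = Add(Pow(Add(5, Mul(0, -7)), 2), Mul(-167, Add(166, -167))) = Add(Pow(Add(5, 0), 2), Mul(-167, -1)) = Add(Pow(5, 2), 167) = Add(25, 167) = 192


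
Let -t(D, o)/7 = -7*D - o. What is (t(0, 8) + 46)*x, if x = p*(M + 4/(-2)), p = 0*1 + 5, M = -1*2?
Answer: -2040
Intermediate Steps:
M = -2
p = 5 (p = 0 + 5 = 5)
t(D, o) = 7*o + 49*D (t(D, o) = -7*(-7*D - o) = -7*(-o - 7*D) = 7*o + 49*D)
x = -20 (x = 5*(-2 + 4/(-2)) = 5*(-2 + 4*(-½)) = 5*(-2 - 2) = 5*(-4) = -20)
(t(0, 8) + 46)*x = ((7*8 + 49*0) + 46)*(-20) = ((56 + 0) + 46)*(-20) = (56 + 46)*(-20) = 102*(-20) = -2040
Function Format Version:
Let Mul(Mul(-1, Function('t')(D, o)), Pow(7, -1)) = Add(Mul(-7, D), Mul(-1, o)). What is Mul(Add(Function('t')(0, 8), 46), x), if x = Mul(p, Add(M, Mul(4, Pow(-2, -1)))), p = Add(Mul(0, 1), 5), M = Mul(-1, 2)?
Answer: -2040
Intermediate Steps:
M = -2
p = 5 (p = Add(0, 5) = 5)
Function('t')(D, o) = Add(Mul(7, o), Mul(49, D)) (Function('t')(D, o) = Mul(-7, Add(Mul(-7, D), Mul(-1, o))) = Mul(-7, Add(Mul(-1, o), Mul(-7, D))) = Add(Mul(7, o), Mul(49, D)))
x = -20 (x = Mul(5, Add(-2, Mul(4, Pow(-2, -1)))) = Mul(5, Add(-2, Mul(4, Rational(-1, 2)))) = Mul(5, Add(-2, -2)) = Mul(5, -4) = -20)
Mul(Add(Function('t')(0, 8), 46), x) = Mul(Add(Add(Mul(7, 8), Mul(49, 0)), 46), -20) = Mul(Add(Add(56, 0), 46), -20) = Mul(Add(56, 46), -20) = Mul(102, -20) = -2040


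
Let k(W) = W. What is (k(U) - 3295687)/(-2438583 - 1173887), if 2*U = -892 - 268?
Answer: 3296267/3612470 ≈ 0.91247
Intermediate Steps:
U = -580 (U = (-892 - 268)/2 = (1/2)*(-1160) = -580)
(k(U) - 3295687)/(-2438583 - 1173887) = (-580 - 3295687)/(-2438583 - 1173887) = -3296267/(-3612470) = -3296267*(-1/3612470) = 3296267/3612470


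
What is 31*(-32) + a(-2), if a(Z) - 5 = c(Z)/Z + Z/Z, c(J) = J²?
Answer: -988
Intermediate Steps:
a(Z) = 6 + Z (a(Z) = 5 + (Z²/Z + Z/Z) = 5 + (Z + 1) = 5 + (1 + Z) = 6 + Z)
31*(-32) + a(-2) = 31*(-32) + (6 - 2) = -992 + 4 = -988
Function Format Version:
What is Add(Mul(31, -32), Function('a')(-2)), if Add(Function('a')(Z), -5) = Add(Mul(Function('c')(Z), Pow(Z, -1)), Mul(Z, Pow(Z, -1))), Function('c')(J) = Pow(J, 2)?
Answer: -988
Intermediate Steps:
Function('a')(Z) = Add(6, Z) (Function('a')(Z) = Add(5, Add(Mul(Pow(Z, 2), Pow(Z, -1)), Mul(Z, Pow(Z, -1)))) = Add(5, Add(Z, 1)) = Add(5, Add(1, Z)) = Add(6, Z))
Add(Mul(31, -32), Function('a')(-2)) = Add(Mul(31, -32), Add(6, -2)) = Add(-992, 4) = -988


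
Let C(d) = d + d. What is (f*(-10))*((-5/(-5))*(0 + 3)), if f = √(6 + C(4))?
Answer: -30*√14 ≈ -112.25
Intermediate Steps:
C(d) = 2*d
f = √14 (f = √(6 + 2*4) = √(6 + 8) = √14 ≈ 3.7417)
(f*(-10))*((-5/(-5))*(0 + 3)) = (√14*(-10))*((-5/(-5))*(0 + 3)) = (-10*√14)*(-5*(-⅕)*3) = (-10*√14)*(1*3) = -10*√14*3 = -30*√14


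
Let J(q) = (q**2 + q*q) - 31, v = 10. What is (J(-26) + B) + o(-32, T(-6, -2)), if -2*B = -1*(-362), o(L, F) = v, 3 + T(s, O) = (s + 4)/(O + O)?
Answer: 1150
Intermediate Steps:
T(s, O) = -3 + (4 + s)/(2*O) (T(s, O) = -3 + (s + 4)/(O + O) = -3 + (4 + s)/((2*O)) = -3 + (4 + s)*(1/(2*O)) = -3 + (4 + s)/(2*O))
o(L, F) = 10
J(q) = -31 + 2*q**2 (J(q) = (q**2 + q**2) - 31 = 2*q**2 - 31 = -31 + 2*q**2)
B = -181 (B = -(-1)*(-362)/2 = -1/2*362 = -181)
(J(-26) + B) + o(-32, T(-6, -2)) = ((-31 + 2*(-26)**2) - 181) + 10 = ((-31 + 2*676) - 181) + 10 = ((-31 + 1352) - 181) + 10 = (1321 - 181) + 10 = 1140 + 10 = 1150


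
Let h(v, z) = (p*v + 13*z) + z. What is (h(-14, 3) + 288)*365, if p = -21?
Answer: 227760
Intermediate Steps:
h(v, z) = -21*v + 14*z (h(v, z) = (-21*v + 13*z) + z = -21*v + 14*z)
(h(-14, 3) + 288)*365 = ((-21*(-14) + 14*3) + 288)*365 = ((294 + 42) + 288)*365 = (336 + 288)*365 = 624*365 = 227760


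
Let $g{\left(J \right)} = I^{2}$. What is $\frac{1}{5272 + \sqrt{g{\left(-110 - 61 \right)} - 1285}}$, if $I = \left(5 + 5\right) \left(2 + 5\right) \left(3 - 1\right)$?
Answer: $\frac{5272}{27775669} - \frac{3 \sqrt{2035}}{27775669} \approx 0.00018493$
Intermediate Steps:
$I = 140$ ($I = 10 \cdot 7 \cdot 2 = 10 \cdot 14 = 140$)
$g{\left(J \right)} = 19600$ ($g{\left(J \right)} = 140^{2} = 19600$)
$\frac{1}{5272 + \sqrt{g{\left(-110 - 61 \right)} - 1285}} = \frac{1}{5272 + \sqrt{19600 - 1285}} = \frac{1}{5272 + \sqrt{18315}} = \frac{1}{5272 + 3 \sqrt{2035}}$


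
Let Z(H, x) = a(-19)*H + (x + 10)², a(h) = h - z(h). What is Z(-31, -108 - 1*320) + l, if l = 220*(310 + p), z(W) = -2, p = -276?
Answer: 182731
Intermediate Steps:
a(h) = 2 + h (a(h) = h - 1*(-2) = h + 2 = 2 + h)
l = 7480 (l = 220*(310 - 276) = 220*34 = 7480)
Z(H, x) = (10 + x)² - 17*H (Z(H, x) = (2 - 19)*H + (x + 10)² = -17*H + (10 + x)² = (10 + x)² - 17*H)
Z(-31, -108 - 1*320) + l = ((10 + (-108 - 1*320))² - 17*(-31)) + 7480 = ((10 + (-108 - 320))² + 527) + 7480 = ((10 - 428)² + 527) + 7480 = ((-418)² + 527) + 7480 = (174724 + 527) + 7480 = 175251 + 7480 = 182731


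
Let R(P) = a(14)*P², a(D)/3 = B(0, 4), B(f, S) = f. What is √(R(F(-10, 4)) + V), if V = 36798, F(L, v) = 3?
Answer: √36798 ≈ 191.83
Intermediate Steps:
a(D) = 0 (a(D) = 3*0 = 0)
R(P) = 0 (R(P) = 0*P² = 0)
√(R(F(-10, 4)) + V) = √(0 + 36798) = √36798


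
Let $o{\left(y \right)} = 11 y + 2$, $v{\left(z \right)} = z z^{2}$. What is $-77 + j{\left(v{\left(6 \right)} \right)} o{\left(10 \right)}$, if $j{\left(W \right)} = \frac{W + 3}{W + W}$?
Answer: $- \frac{182}{9} \approx -20.222$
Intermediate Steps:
$v{\left(z \right)} = z^{3}$
$j{\left(W \right)} = \frac{3 + W}{2 W}$
$o{\left(y \right)} = 2 + 11 y$
$-77 + j{\left(v{\left(6 \right)} \right)} o{\left(10 \right)} = -77 + \frac{3 + 6^{3}}{2 \cdot 6^{3}} \left(2 + 11 \cdot 10\right) = -77 + \frac{3 + 216}{2 \cdot 216} \left(2 + 110\right) = -77 + \frac{1}{2} \cdot \frac{1}{216} \cdot 219 \cdot 112 = -77 + \frac{73}{144} \cdot 112 = -77 + \frac{511}{9} = - \frac{182}{9}$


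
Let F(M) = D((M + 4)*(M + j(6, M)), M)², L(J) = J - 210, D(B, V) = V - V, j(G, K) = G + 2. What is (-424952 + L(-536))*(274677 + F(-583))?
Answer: -116929449546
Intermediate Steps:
j(G, K) = 2 + G
D(B, V) = 0
L(J) = -210 + J
F(M) = 0 (F(M) = 0² = 0)
(-424952 + L(-536))*(274677 + F(-583)) = (-424952 + (-210 - 536))*(274677 + 0) = (-424952 - 746)*274677 = -425698*274677 = -116929449546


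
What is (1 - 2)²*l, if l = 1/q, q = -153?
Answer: -1/153 ≈ -0.0065359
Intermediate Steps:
l = -1/153 (l = 1/(-153) = -1/153 ≈ -0.0065359)
(1 - 2)²*l = (1 - 2)²*(-1/153) = (-1)²*(-1/153) = 1*(-1/153) = -1/153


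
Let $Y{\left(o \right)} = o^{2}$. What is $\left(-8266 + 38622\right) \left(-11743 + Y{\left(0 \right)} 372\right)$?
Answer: $-356470508$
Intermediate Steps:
$\left(-8266 + 38622\right) \left(-11743 + Y{\left(0 \right)} 372\right) = \left(-8266 + 38622\right) \left(-11743 + 0^{2} \cdot 372\right) = 30356 \left(-11743 + 0 \cdot 372\right) = 30356 \left(-11743 + 0\right) = 30356 \left(-11743\right) = -356470508$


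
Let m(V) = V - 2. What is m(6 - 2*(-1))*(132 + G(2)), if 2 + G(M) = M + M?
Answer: 804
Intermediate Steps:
m(V) = -2 + V
G(M) = -2 + 2*M (G(M) = -2 + (M + M) = -2 + 2*M)
m(6 - 2*(-1))*(132 + G(2)) = (-2 + (6 - 2*(-1)))*(132 + (-2 + 2*2)) = (-2 + (6 + 2))*(132 + (-2 + 4)) = (-2 + 8)*(132 + 2) = 6*134 = 804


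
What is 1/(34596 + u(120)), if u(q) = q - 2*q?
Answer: 1/34476 ≈ 2.9006e-5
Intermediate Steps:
u(q) = -q
1/(34596 + u(120)) = 1/(34596 - 1*120) = 1/(34596 - 120) = 1/34476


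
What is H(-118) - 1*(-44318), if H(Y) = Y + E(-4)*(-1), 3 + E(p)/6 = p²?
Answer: 44122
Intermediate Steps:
E(p) = -18 + 6*p²
H(Y) = -78 + Y (H(Y) = Y + (-18 + 6*(-4)²)*(-1) = Y + (-18 + 6*16)*(-1) = Y + (-18 + 96)*(-1) = Y + 78*(-1) = Y - 78 = -78 + Y)
H(-118) - 1*(-44318) = (-78 - 118) - 1*(-44318) = -196 + 44318 = 44122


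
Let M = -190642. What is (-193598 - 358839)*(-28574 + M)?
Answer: 121103029392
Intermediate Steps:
(-193598 - 358839)*(-28574 + M) = (-193598 - 358839)*(-28574 - 190642) = -552437*(-219216) = 121103029392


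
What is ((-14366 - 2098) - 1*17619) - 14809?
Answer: -48892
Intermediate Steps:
((-14366 - 2098) - 1*17619) - 14809 = (-16464 - 17619) - 14809 = -34083 - 14809 = -48892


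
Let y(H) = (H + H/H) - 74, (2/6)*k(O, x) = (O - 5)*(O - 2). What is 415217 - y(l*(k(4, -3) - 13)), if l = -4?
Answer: 415214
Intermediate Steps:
k(O, x) = 3*(-5 + O)*(-2 + O) (k(O, x) = 3*((O - 5)*(O - 2)) = 3*((-5 + O)*(-2 + O)) = 3*(-5 + O)*(-2 + O))
y(H) = -73 + H (y(H) = (H + 1) - 74 = (1 + H) - 74 = -73 + H)
415217 - y(l*(k(4, -3) - 13)) = 415217 - (-73 - 4*((30 - 21*4 + 3*4**2) - 13)) = 415217 - (-73 - 4*((30 - 84 + 3*16) - 13)) = 415217 - (-73 - 4*((30 - 84 + 48) - 13)) = 415217 - (-73 - 4*(-6 - 13)) = 415217 - (-73 - 4*(-19)) = 415217 - (-73 + 76) = 415217 - 1*3 = 415217 - 3 = 415214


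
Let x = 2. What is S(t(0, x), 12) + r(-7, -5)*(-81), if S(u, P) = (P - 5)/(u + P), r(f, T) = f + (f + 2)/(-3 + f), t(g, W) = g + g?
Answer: 6325/12 ≈ 527.08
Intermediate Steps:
t(g, W) = 2*g
r(f, T) = f + (2 + f)/(-3 + f)
S(u, P) = (-5 + P)/(P + u)
S(t(0, x), 12) + r(-7, -5)*(-81) = (-5 + 12)/(12 + 2*0) + ((2 + (-7)² - 2*(-7))/(-3 - 7))*(-81) = 7/(12 + 0) + ((2 + 49 + 14)/(-10))*(-81) = 7/12 - ⅒*65*(-81) = (1/12)*7 - 13/2*(-81) = 7/12 + 1053/2 = 6325/12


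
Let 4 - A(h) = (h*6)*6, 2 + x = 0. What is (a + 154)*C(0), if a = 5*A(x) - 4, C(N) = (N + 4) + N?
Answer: 2120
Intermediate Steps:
x = -2 (x = -2 + 0 = -2)
C(N) = 4 + 2*N (C(N) = (4 + N) + N = 4 + 2*N)
A(h) = 4 - 36*h (A(h) = 4 - h*6*6 = 4 - 6*h*6 = 4 - 36*h)
a = 376 (a = 5*(4 - 36*(-2)) - 4 = 5*(4 + 72) - 4 = 5*76 - 4 = 380 - 4 = 376)
(a + 154)*C(0) = (376 + 154)*(4 + 2*0) = 530*(4 + 0) = 530*4 = 2120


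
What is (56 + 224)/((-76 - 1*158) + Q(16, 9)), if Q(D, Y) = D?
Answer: -140/109 ≈ -1.2844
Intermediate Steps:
(56 + 224)/((-76 - 1*158) + Q(16, 9)) = (56 + 224)/((-76 - 1*158) + 16) = 280/((-76 - 158) + 16) = 280/(-234 + 16) = 280/(-218) = -1/218*280 = -140/109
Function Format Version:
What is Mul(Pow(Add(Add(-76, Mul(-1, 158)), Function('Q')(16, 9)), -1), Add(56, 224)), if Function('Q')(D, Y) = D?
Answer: Rational(-140, 109) ≈ -1.2844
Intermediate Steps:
Mul(Pow(Add(Add(-76, Mul(-1, 158)), Function('Q')(16, 9)), -1), Add(56, 224)) = Mul(Pow(Add(Add(-76, Mul(-1, 158)), 16), -1), Add(56, 224)) = Mul(Pow(Add(Add(-76, -158), 16), -1), 280) = Mul(Pow(Add(-234, 16), -1), 280) = Mul(Pow(-218, -1), 280) = Mul(Rational(-1, 218), 280) = Rational(-140, 109)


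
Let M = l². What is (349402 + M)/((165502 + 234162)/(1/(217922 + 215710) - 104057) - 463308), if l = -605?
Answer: -32281815475469821/20905763065815732 ≈ -1.5442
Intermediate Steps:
M = 366025 (M = (-605)² = 366025)
(349402 + M)/((165502 + 234162)/(1/(217922 + 215710) - 104057) - 463308) = (349402 + 366025)/((165502 + 234162)/(1/(217922 + 215710) - 104057) - 463308) = 715427/(399664/(1/433632 - 104057) - 463308) = 715427/(399664/(-45122445023/433632) - 463308) = 715427/(399664*(-433632/45122445023) - 463308) = 715427/(-173307099648/45122445023 - 463308) = 715427/(-20905763065815732/45122445023) = 715427*(-45122445023/20905763065815732) = -32281815475469821/20905763065815732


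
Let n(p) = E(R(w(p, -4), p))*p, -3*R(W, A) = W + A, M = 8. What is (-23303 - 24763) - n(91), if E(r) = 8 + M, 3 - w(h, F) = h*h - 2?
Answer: -49522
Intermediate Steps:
w(h, F) = 5 - h² (w(h, F) = 3 - (h*h - 2) = 3 - (h² - 2) = 3 - (-2 + h²) = 3 + (2 - h²) = 5 - h²)
R(W, A) = -A/3 - W/3 (R(W, A) = -(W + A)/3 = -(A + W)/3 = -A/3 - W/3)
E(r) = 16 (E(r) = 8 + 8 = 16)
n(p) = 16*p
(-23303 - 24763) - n(91) = (-23303 - 24763) - 16*91 = -48066 - 1*1456 = -48066 - 1456 = -49522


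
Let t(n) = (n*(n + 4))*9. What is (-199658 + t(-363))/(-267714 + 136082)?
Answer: -973195/131632 ≈ -7.3933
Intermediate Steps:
t(n) = 9*n*(4 + n) (t(n) = (n*(4 + n))*9 = 9*n*(4 + n))
(-199658 + t(-363))/(-267714 + 136082) = (-199658 + 9*(-363)*(4 - 363))/(-267714 + 136082) = (-199658 + 9*(-363)*(-359))/(-131632) = (-199658 + 1172853)*(-1/131632) = 973195*(-1/131632) = -973195/131632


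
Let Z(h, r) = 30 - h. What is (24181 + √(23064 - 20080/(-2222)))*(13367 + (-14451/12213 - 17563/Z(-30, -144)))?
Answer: 25738541953429/81420 + 1064411809*√1779970874/22614405 ≈ 3.1811e+8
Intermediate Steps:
(24181 + √(23064 - 20080/(-2222)))*(13367 + (-14451/12213 - 17563/Z(-30, -144))) = (24181 + √(23064 - 20080/(-2222)))*(13367 + (-14451/12213 - 17563/(30 - 1*(-30)))) = (24181 + √(23064 - 20080*(-1/2222)))*(13367 + (-14451*1/12213 - 17563/(30 + 30))) = (24181 + √(23064 + 10040/1111))*(13367 + (-4817/4071 - 17563/60)) = (24181 + √(25634144/1111))*(13367 + (-4817/4071 - 17563*1/60)) = (24181 + 4*√1779970874/1111)*(13367 + (-4817/4071 - 17563/60)) = (24181 + 4*√1779970874/1111)*(13367 - 23929331/81420) = (24181 + 4*√1779970874/1111)*(1064411809/81420) = 25738541953429/81420 + 1064411809*√1779970874/22614405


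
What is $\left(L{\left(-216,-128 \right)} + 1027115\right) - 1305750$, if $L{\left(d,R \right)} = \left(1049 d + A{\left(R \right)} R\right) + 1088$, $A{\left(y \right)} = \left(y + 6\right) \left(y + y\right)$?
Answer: $-4501827$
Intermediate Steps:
$A{\left(y \right)} = 2 y \left(6 + y\right)$ ($A{\left(y \right)} = \left(6 + y\right) 2 y = 2 y \left(6 + y\right)$)
$L{\left(d,R \right)} = 1088 + 1049 d + 2 R^{2} \left(6 + R\right)$ ($L{\left(d,R \right)} = \left(1049 d + 2 R \left(6 + R\right) R\right) + 1088 = \left(1049 d + 2 R^{2} \left(6 + R\right)\right) + 1088 = 1088 + 1049 d + 2 R^{2} \left(6 + R\right)$)
$\left(L{\left(-216,-128 \right)} + 1027115\right) - 1305750 = \left(\left(1088 + 1049 \left(-216\right) + 2 \left(-128\right)^{2} \left(6 - 128\right)\right) + 1027115\right) - 1305750 = \left(\left(1088 - 226584 + 2 \cdot 16384 \left(-122\right)\right) + 1027115\right) - 1305750 = \left(\left(1088 - 226584 - 3997696\right) + 1027115\right) - 1305750 = \left(-4223192 + 1027115\right) - 1305750 = -3196077 - 1305750 = -4501827$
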